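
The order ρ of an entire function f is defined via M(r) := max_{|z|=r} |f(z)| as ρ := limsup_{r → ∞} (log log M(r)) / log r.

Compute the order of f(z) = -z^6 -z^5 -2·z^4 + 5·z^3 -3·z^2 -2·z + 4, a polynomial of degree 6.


|f(z)| ≤ Σ|c_k|·r^k = O(r^6) as r → ∞. Polynomial growth is O(e^{r^ε}) for every ε > 0 (since r^6/e^{r^ε} → 0), so ρ ≤ ε for all ε > 0, i.e. ρ = 0. Every nonconstant polynomial has order 0.
Therefore ρ = 0.

Order ρ = 0.


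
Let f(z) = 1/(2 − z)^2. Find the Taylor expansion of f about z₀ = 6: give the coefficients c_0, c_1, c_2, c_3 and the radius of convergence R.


Let w = z − z₀, so z = z₀ + w.
Then 2 − z = 2 − (z₀ + w) = (2 − z₀) − w = -4 − w.
f(z) = 1/(-4 − w)^2 = (1/(-4)^2) · (1 − w/(-4))^{−2}.
By the binomial series (1−u)^{−2} = Σ_{n≥0} C(n+1, 1) u^n for |u|<1, with u = w/(-4):
  c_n = C(n+1, 1) / (-4)^(n+2).
  c_0 = 1/(-4)^2 = 1/16.
  c_1 = 2/(-4)^3 = -1/32.
  c_2 = 3/(-4)^4 = 3/256.
  c_3 = 4/(-4)^5 = -1/256.
The series is valid for |w/d| < 1, i.e. |z − z₀| < |d|.
Radius of convergence: R = |2 − z₀| = |-4| = 4 (distance from z₀ to the singularity z = 2).

c_0 = 1/16, c_1 = -1/32, c_2 = 3/256, c_3 = -1/256; R = 4.


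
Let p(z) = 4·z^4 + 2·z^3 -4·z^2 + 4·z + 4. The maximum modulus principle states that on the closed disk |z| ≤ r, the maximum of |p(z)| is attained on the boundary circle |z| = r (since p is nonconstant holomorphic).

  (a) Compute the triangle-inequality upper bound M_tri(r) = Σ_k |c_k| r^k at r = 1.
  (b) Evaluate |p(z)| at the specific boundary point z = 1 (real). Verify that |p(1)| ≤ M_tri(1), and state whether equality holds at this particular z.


Coefficients: c_0 = 4, c_1 = 4, c_2 = -4, c_3 = 2, c_4 = 4. Radius r = 1.
Part (a). Triangle bound: M_tri(r) = Σ_k |c_k| r^k
  = |4|·1^0 + |4|·1^1 + |-4|·1^2 + |2|·1^3 + |4|·1^4
  = 4 + 4 + 4 + 2 + 4 = 18.
This bounds M(r) := max_{|z|=r} |p(z)| from above; equality holds iff all terms c_k z^k can be made to align in phase at a single z on |z|=r.
Part (b). At z = 1 (real, on the circle |z| = r):
  p(1) = (4)·1^0 + (4)·1^1 + (-4)·1^2 + (2)·1^3 + (4)·1^4 = 10.
  |p(1)| = 10.
Check: |p(1)| = 10 ≤ 18 = M_tri(1). ✓ Equality does not hold at z = 1 (the coefficients have mixed signs, so the terms do not all align in phase there).

M_tri(1) = 18; |p(1)| = 10; equality at z=1: no.


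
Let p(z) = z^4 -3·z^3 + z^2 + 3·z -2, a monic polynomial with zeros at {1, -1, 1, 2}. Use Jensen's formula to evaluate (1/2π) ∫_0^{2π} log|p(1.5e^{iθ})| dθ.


Zeros: -1, 1, 1, 2; r = 1.5.
Inside |z| < r: -1, 1, 1. Outside (|z| ≥ r): 2.
p(0) = -2, so log|p(0)| = log(2) = 0.6931.
Apply Jensen: I(r) = log|p(0)| + Σ_k log(r/|z_k|), summed over zeros inside |z| < r.
  log(r/|z_k|) for z_k = 1: log(1.5/1) = 0.4055
  log(r/|z_k|) for z_k = -1: log(1.5/1) = 0.4055
  log(r/|z_k|) for z_k = 1: log(1.5/1) = 0.4055
  Outside zeros (2) contribute nothing to the Jensen sum.
Sum over inside zeros: 1.2164.
I(r) = log|p(0)| + (inside sum) = 0.6931 + 1.2164 = 1.9095.
Note: since some zeros are outside |z| ≤ r, the simplified n·log(r) form does NOT apply — only the inside zeros contribute.

I(r) ≈ 1.9095.


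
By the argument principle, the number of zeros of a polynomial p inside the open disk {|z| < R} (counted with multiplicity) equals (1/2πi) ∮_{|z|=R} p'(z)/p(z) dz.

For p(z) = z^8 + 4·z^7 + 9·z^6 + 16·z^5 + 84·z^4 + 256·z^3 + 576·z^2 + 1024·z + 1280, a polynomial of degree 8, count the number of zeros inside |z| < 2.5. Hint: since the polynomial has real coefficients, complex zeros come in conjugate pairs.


The zeros of p are: (-2 + 1i), (-2 - 1i), (0 + 2i), (0 - 2i), (-2 + 2i), (-2 - 2i), (2 + 2i), (2 - 2i).
Their magnitudes are: 2.236, 2.236, 2, 2, 2.828, 2.828, 2.828, 2.828.
Zeros with |z| < R = 2.5: (-2 + 1i), (-2 - 1i), (0 + 2i), (0 - 2i).
Count = 4.
By the argument principle, (1/2πi) ∮_{|z|=R} p'(z)/p(z) dz equals exactly this count.

Number of zeros inside |z| < 2.5: 4.


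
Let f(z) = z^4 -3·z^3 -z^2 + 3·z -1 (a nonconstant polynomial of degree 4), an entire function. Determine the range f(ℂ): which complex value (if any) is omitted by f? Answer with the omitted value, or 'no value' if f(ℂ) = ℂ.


Little Picard bounds the complement of f(ℂ) to at most one point.
For every w ∈ ℂ, the equation p(z) − w = 0 is a nonconstant polynomial in z and hence has at least one root by the fundamental theorem of algebra. So p is surjective onto ℂ, omitting no value.

Omitted value: no value.


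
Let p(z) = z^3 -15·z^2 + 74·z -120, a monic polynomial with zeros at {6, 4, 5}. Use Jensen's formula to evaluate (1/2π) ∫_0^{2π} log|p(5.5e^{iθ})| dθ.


Zeros: 4, 5, 6; r = 5.5.
Inside |z| < r: 4, 5. Outside (|z| ≥ r): 6.
p(0) = -120, so log|p(0)| = log(120) = 4.7875.
Apply Jensen: I(r) = log|p(0)| + Σ_k log(r/|z_k|), summed over zeros inside |z| < r.
  log(r/|z_k|) for z_k = 4: log(5.5/4) = 0.3185
  log(r/|z_k|) for z_k = 5: log(5.5/5) = 0.0953
  Outside zeros (6) contribute nothing to the Jensen sum.
Sum over inside zeros: 0.4138.
I(r) = log|p(0)| + (inside sum) = 4.7875 + 0.4138 = 5.2013.
Note: since some zeros are outside |z| ≤ r, the simplified n·log(r) form does NOT apply — only the inside zeros contribute.

I(r) ≈ 5.2013.


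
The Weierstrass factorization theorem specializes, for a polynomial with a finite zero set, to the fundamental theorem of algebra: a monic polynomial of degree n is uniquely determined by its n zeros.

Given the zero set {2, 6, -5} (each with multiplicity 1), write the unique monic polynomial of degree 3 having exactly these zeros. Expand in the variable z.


The polynomial is p(z) = ∏_{α ∈ S} (z − α), where S = {2, 6, -5}.
Expanding the product yields: p(z) = z^3 -3·z^2 -28·z + 60.
The resulting polynomial has degree 3 and real coefficients as required.

p(z) = z^3 -3·z^2 -28·z + 60.


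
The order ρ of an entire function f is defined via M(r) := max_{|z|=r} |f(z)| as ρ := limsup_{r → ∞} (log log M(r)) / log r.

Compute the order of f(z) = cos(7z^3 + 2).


Write cos(w) = (e^{iw} ± e^{−iw})/(2 or 2i), so |cos(w)| ≤ e^{|w|}. With w = 7z^3 + 2, |w| ≤ 7r^3 + 2 on |z|=r, giving M(r) ≤ e^{7r^3 + 2} and ρ ≤ 3. For the lower bound, choose z on |z|=r with 7z^3 purely imaginary of modulus 7r^3; then |cos(7z^3 + 2)| grows like e^{7r^3}/2, so ρ ≥ 3. Hence ρ = 3.
Therefore ρ = 3.

Order ρ = 3.


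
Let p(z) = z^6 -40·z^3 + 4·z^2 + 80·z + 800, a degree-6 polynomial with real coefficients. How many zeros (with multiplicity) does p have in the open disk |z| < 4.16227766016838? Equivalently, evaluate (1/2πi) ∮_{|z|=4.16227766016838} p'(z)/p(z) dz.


The zeros of p are: (-2 + 2i), (-2 - 2i), (-1 + 3i), (-1 - 3i), (3 + 1i), (3 - 1i).
Their magnitudes are: 2.828, 2.828, 3.162, 3.162, 3.162, 3.162.
Zeros with |z| < R = 4.16227766016838: (-2 + 2i), (-2 - 2i), (-1 + 3i), (-1 - 3i), (3 + 1i), (3 - 1i).
Count = 6.
By the argument principle, (1/2πi) ∮_{|z|=R} p'(z)/p(z) dz equals exactly this count.

Number of zeros inside |z| < 4.16227766016838: 6.


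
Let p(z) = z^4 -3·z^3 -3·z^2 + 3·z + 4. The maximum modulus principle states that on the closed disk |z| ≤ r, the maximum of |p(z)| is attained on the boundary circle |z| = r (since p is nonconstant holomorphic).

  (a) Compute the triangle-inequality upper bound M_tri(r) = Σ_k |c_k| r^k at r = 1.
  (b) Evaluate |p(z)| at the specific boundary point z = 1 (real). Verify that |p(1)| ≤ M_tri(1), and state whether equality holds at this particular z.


Coefficients: c_0 = 4, c_1 = 3, c_2 = -3, c_3 = -3, c_4 = 1. Radius r = 1.
Part (a). Triangle bound: M_tri(r) = Σ_k |c_k| r^k
  = |4|·1^0 + |3|·1^1 + |-3|·1^2 + |-3|·1^3 + |1|·1^4
  = 4 + 3 + 3 + 3 + 1 = 14.
This bounds M(r) := max_{|z|=r} |p(z)| from above; equality holds iff all terms c_k z^k can be made to align in phase at a single z on |z|=r.
Part (b). At z = 1 (real, on the circle |z| = r):
  p(1) = (4)·1^0 + (3)·1^1 + (-3)·1^2 + (-3)·1^3 + (1)·1^4 = 2.
  |p(1)| = 2.
Check: |p(1)| = 2 ≤ 14 = M_tri(1). ✓ Equality does not hold at z = 1 (the coefficients have mixed signs, so the terms do not all align in phase there).

M_tri(1) = 14; |p(1)| = 2; equality at z=1: no.


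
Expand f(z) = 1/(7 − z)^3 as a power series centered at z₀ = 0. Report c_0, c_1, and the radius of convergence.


Let w = z − z₀, so z = z₀ + w.
Then 7 − z = 7 − (z₀ + w) = (7 − z₀) − w = 7 − w.
f(z) = 1/(7 − w)^3 = (1/(7)^3) · (1 − w/(7))^{−3}.
By the binomial series (1−u)^{−3} = Σ_{n≥0} C(n+2, 2) u^n for |u|<1, with u = w/(7):
  c_n = C(n+2, 2) / (7)^(n+3).
  c_0 = 1/(7)^3 = 1/343.
  c_1 = 3/(7)^4 = 3/2401.
The series is valid for |w/d| < 1, i.e. |z − z₀| < |d|.
Radius of convergence: R = |7 − z₀| = |7| = 7 (distance from z₀ to the singularity z = 7).

c_0 = 1/343, c_1 = 3/2401; R = 7.


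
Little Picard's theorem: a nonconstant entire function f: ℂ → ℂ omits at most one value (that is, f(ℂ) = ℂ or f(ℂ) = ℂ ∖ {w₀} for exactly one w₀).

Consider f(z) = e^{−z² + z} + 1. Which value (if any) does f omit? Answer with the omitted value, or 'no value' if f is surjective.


Little Picard bounds the complement of f(ℂ) to at most one point.
The exponent g(z) = −z² + z is a nonconstant polynomial, hence surjective onto ℂ. So e^{g(z)} takes every value in {e^w : w ∈ ℂ} = ℂ ∖ {0}. Adding 1 shifts the range to ℂ ∖ {1}. f omits exactly 1.

Omitted value: 1.


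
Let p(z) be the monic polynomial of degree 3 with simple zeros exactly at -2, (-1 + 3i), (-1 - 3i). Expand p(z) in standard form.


The polynomial is p(z) = ∏_{α ∈ S} (z − α), where S = {-2, (-1 + 3i), (-1 - 3i)}.
Expanding the product yields: p(z) = z^3 + 4·z^2 + 14·z + 20.
Note conjugate pairs combine to real quadratics: (z − (-1+3i))(z − (-1−3i)) = z² + 2z + 10.
The resulting polynomial has degree 3 and real coefficients as required.

p(z) = z^3 + 4·z^2 + 14·z + 20.


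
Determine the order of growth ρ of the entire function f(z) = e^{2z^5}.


|e^{2z^5}| = e^{Re(2·z^5) + 0} ≤ e^{2|z|^5 + 0} = e^{2r^5 + 0} on |z| = r, so ρ ≤ 5. Choosing z on |z|=r so that 2·z^5 is real positive (always possible by picking arg z appropriately) gives |f(z)| = e^{2r^5 + 0}, matching the bound. The additive constant 0 does not affect log log M(r) ~ 5·log r. Hence ρ = 5.
Therefore ρ = 5.

Order ρ = 5.


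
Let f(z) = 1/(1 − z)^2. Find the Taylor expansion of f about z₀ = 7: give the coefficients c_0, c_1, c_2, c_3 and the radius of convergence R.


Let w = z − z₀, so z = z₀ + w.
Then 1 − z = 1 − (z₀ + w) = (1 − z₀) − w = -6 − w.
f(z) = 1/(-6 − w)^2 = (1/(-6)^2) · (1 − w/(-6))^{−2}.
By the binomial series (1−u)^{−2} = Σ_{n≥0} C(n+1, 1) u^n for |u|<1, with u = w/(-6):
  c_n = C(n+1, 1) / (-6)^(n+2).
  c_0 = 1/(-6)^2 = 1/36.
  c_1 = 2/(-6)^3 = -1/108.
  c_2 = 3/(-6)^4 = 1/432.
  c_3 = 4/(-6)^5 = -1/1944.
The series is valid for |w/d| < 1, i.e. |z − z₀| < |d|.
Radius of convergence: R = |1 − z₀| = |-6| = 6 (distance from z₀ to the singularity z = 1).

c_0 = 1/36, c_1 = -1/108, c_2 = 1/432, c_3 = -1/1944; R = 6.


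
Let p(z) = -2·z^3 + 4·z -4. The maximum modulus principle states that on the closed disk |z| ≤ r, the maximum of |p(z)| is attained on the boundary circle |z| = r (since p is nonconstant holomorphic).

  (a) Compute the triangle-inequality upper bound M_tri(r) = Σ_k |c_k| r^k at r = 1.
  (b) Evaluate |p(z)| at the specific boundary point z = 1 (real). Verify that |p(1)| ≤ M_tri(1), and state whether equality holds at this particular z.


Coefficients: c_0 = -4, c_1 = 4, c_2 = 0, c_3 = -2. Radius r = 1.
Part (a). Triangle bound: M_tri(r) = Σ_k |c_k| r^k
  = |-4|·1^0 + |4|·1^1 + |0|·1^2 + |-2|·1^3
  = 4 + 4 + 0 + 2 = 10.
This bounds M(r) := max_{|z|=r} |p(z)| from above; equality holds iff all terms c_k z^k can be made to align in phase at a single z on |z|=r.
Part (b). At z = 1 (real, on the circle |z| = r):
  p(1) = (-4)·1^0 + (4)·1^1 + (0)·1^2 + (-2)·1^3 = -2.
  |p(1)| = 2.
Check: |p(1)| = 2 ≤ 10 = M_tri(1). ✓ Equality does not hold at z = 1 (the coefficients have mixed signs, so the terms do not all align in phase there).

M_tri(1) = 10; |p(1)| = 2; equality at z=1: no.


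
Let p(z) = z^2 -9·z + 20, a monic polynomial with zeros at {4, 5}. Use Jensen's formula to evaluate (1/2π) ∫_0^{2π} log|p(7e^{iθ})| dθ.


Zeros: 4, 5; r = 7.
Inside |z| < r: 4, 5. Outside (|z| ≥ r): ∅.
p(0) = 20, so log|p(0)| = log(20) = 2.9957.
Apply Jensen: I(r) = log|p(0)| + Σ_k log(r/|z_k|), summed over zeros inside |z| < r.
  log(r/|z_k|) for z_k = 4: log(7/4) = 0.5596
  log(r/|z_k|) for z_k = 5: log(7/5) = 0.3365
Sum over inside zeros: 0.8961.
I(r) = log|p(0)| + (inside sum) = 2.9957 + 0.8961 = 3.8918.
Closed form (all zeros inside, monic): I(r) = n·log(r) = 2·log(7) = 3.8918. ✓

I(r) ≈ 3.8918.


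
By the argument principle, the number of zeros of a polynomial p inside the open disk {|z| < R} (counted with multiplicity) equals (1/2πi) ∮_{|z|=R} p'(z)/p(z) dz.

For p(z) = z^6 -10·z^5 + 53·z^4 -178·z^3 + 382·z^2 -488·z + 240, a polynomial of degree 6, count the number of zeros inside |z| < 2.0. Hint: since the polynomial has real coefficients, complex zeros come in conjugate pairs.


The zeros of p are: 1, (1 + 3i), (1 - 3i), (2 + 2i), (2 - 2i), 3.
Their magnitudes are: 1, 3.162, 3.162, 2.828, 2.828, 3.
Zeros with |z| < R = 2.0: 1.
Count = 1.
By the argument principle, (1/2πi) ∮_{|z|=R} p'(z)/p(z) dz equals exactly this count.

Number of zeros inside |z| < 2.0: 1.


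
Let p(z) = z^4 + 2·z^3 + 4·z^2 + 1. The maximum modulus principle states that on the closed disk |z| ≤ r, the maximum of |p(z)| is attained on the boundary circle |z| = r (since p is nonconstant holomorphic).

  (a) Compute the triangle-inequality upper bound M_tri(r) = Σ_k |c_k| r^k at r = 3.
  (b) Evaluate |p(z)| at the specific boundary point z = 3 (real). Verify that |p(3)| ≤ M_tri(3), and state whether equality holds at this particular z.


Coefficients: c_0 = 1, c_1 = 0, c_2 = 4, c_3 = 2, c_4 = 1. Radius r = 3.
Part (a). Triangle bound: M_tri(r) = Σ_k |c_k| r^k
  = |1|·3^0 + |0|·3^1 + |4|·3^2 + |2|·3^3 + |1|·3^4
  = 1 + 0 + 36 + 54 + 81 = 172.
This bounds M(r) := max_{|z|=r} |p(z)| from above; equality holds iff all terms c_k z^k can be made to align in phase at a single z on |z|=r.
Part (b). At z = 3 (real, on the circle |z| = r):
  p(3) = (1)·3^0 + (0)·3^1 + (4)·3^2 + (2)·3^3 + (1)·3^4 = 172.
  |p(3)| = 172.
Since all nonzero coefficients share the same sign, |p(3)| = 172 = M_tri(3); the triangle bound is attained at z = 3, so in fact M(r) = 172.

M_tri(3) = 172; |p(3)| = 172; equality at z=3: yes.


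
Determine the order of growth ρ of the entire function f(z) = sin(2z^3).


Write sin(w) = (e^{iw} ± e^{−iw})/(2 or 2i), so |sin(w)| ≤ e^{|w|}. With w = 2z^3, |w| ≤ 2r^3 + 0 on |z|=r, giving M(r) ≤ e^{2r^3 + 0} and ρ ≤ 3. For the lower bound, choose z on |z|=r with 2z^3 purely imaginary of modulus 2r^3; then |sin(2z^3)| grows like e^{2r^3}/2, so ρ ≥ 3. Hence ρ = 3.
Therefore ρ = 3.

Order ρ = 3.


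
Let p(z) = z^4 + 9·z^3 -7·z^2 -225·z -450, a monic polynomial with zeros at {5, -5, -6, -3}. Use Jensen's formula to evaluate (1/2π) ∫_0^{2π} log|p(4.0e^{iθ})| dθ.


Zeros: -6, -5, -3, 5; r = 4.0.
Inside |z| < r: -3. Outside (|z| ≥ r): -6, -5, 5.
p(0) = -450, so log|p(0)| = log(450) = 6.1092.
Apply Jensen: I(r) = log|p(0)| + Σ_k log(r/|z_k|), summed over zeros inside |z| < r.
  log(r/|z_k|) for z_k = -3: log(4.0/3) = 0.2877
  Outside zeros (-6, -5, 5) contribute nothing to the Jensen sum.
Sum over inside zeros: 0.2877.
I(r) = log|p(0)| + (inside sum) = 6.1092 + 0.2877 = 6.3969.
Note: since some zeros are outside |z| ≤ r, the simplified n·log(r) form does NOT apply — only the inside zeros contribute.

I(r) ≈ 6.3969.


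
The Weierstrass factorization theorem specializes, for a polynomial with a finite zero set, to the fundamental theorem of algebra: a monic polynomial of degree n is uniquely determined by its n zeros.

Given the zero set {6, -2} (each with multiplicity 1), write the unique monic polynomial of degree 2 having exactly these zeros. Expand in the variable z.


The polynomial is p(z) = ∏_{α ∈ S} (z − α), where S = {6, -2}.
Expanding the product yields: p(z) = z^2 -4·z -12.
The resulting polynomial has degree 2 and real coefficients as required.

p(z) = z^2 -4·z -12.


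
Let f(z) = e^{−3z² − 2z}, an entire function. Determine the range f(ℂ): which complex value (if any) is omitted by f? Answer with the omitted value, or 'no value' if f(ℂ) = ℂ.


Little Picard bounds the complement of f(ℂ) to at most one point.
The exponent g(z) = −3z² − 2z is a nonconstant polynomial, hence surjective onto ℂ. So e^{g(z)} takes every value in {e^w : w ∈ ℂ} = ℂ ∖ {0}. Adding 0 shifts the range to ℂ ∖ {0}. f omits exactly 0.

Omitted value: 0.


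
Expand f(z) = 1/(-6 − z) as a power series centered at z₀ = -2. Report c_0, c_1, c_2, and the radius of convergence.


Let w = z − z₀, so z = z₀ + w.
Then -6 − z = -6 − (z₀ + w) = (-6 − z₀) − w = -4 − w.
f(z) = 1/(-4 − w) = (1/(-4)) · 1/(1 − w/(-4)) = Σ_{n≥0} w^n / (-4)^(n+1).
So c_n = 1/(-4)^(n+1):
  c_0 = 1/(-4)^1 = -1/4.
  c_1 = 1/(-4)^2 = 1/16.
  c_2 = 1/(-4)^3 = -1/64.
The series is valid for |w/d| < 1, i.e. |z − z₀| < |d|.
Radius of convergence: R = |-6 − z₀| = |-4| = 4 (distance from z₀ to the singularity z = -6).

c_0 = -1/4, c_1 = 1/16, c_2 = -1/64; R = 4.


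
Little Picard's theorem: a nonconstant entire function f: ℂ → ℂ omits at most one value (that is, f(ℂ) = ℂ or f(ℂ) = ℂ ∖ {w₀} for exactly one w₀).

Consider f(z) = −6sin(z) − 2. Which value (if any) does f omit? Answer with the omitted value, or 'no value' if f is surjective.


Little Picard bounds the complement of f(ℂ) to at most one point.
sin is entire and surjective onto ℂ: for every w ∈ ℂ, sin(ζ) = w has a solution ζ ∈ ℂ (e.g., via the complex inverse arcsin). With ζ = z this gives z = ζ/(1). Then -6·sin(z) takes every value in -6·ℂ = ℂ, and adding -2 is a bijection of ℂ. So f is surjective and omits no value. (Note: only on the real line is sin bounded by [−1, 1].)

Omitted value: no value.


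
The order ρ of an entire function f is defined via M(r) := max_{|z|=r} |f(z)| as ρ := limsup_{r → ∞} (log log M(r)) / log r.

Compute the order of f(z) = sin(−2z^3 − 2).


Write sin(w) = (e^{iw} ± e^{−iw})/(2 or 2i), so |sin(w)| ≤ e^{|w|}. With w = −2z^3 − 2, |w| ≤ 2r^3 + 2 on |z|=r, giving M(r) ≤ e^{2r^3 + 2} and ρ ≤ 3. For the lower bound, choose z on |z|=r with -2z^3 purely imaginary of modulus 2r^3; then |sin(−2z^3 − 2)| grows like e^{2r^3}/2, so ρ ≥ 3. Hence ρ = 3.
Therefore ρ = 3.

Order ρ = 3.


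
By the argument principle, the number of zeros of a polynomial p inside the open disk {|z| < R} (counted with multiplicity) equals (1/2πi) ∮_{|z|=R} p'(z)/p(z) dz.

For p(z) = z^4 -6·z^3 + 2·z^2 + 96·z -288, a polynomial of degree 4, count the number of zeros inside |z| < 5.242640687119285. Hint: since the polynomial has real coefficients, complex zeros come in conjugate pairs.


The zeros of p are: 4, (3 + 3i), (3 - 3i), -4.
Their magnitudes are: 4, 4.243, 4.243, 4.
Zeros with |z| < R = 5.242640687119285: 4, (3 + 3i), (3 - 3i), -4.
Count = 4.
By the argument principle, (1/2πi) ∮_{|z|=R} p'(z)/p(z) dz equals exactly this count.

Number of zeros inside |z| < 5.242640687119285: 4.


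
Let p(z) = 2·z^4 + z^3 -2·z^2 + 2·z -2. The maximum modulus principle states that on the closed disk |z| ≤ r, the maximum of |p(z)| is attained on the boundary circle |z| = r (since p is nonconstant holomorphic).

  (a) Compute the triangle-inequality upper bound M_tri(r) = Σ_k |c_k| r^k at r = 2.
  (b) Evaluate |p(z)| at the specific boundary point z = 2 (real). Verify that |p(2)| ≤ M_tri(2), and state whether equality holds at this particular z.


Coefficients: c_0 = -2, c_1 = 2, c_2 = -2, c_3 = 1, c_4 = 2. Radius r = 2.
Part (a). Triangle bound: M_tri(r) = Σ_k |c_k| r^k
  = |-2|·2^0 + |2|·2^1 + |-2|·2^2 + |1|·2^3 + |2|·2^4
  = 2 + 4 + 8 + 8 + 32 = 54.
This bounds M(r) := max_{|z|=r} |p(z)| from above; equality holds iff all terms c_k z^k can be made to align in phase at a single z on |z|=r.
Part (b). At z = 2 (real, on the circle |z| = r):
  p(2) = (-2)·2^0 + (2)·2^1 + (-2)·2^2 + (1)·2^3 + (2)·2^4 = 34.
  |p(2)| = 34.
Check: |p(2)| = 34 ≤ 54 = M_tri(2). ✓ Equality does not hold at z = 2 (the coefficients have mixed signs, so the terms do not all align in phase there).

M_tri(2) = 54; |p(2)| = 34; equality at z=2: no.


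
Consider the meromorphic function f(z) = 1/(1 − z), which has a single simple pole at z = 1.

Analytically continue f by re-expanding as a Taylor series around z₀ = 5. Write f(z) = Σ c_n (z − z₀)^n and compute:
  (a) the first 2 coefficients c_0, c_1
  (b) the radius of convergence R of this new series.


Let w = z − z₀, so z = z₀ + w.
Then 1 − z = 1 − (z₀ + w) = (1 − z₀) − w = -4 − w.
f(z) = 1/(-4 − w) = (1/(-4)) · 1/(1 − w/(-4)) = Σ_{n≥0} w^n / (-4)^(n+1).
So c_n = 1/(-4)^(n+1):
  c_0 = 1/(-4)^1 = -1/4.
  c_1 = 1/(-4)^2 = 1/16.
The series is valid for |w/d| < 1, i.e. |z − z₀| < |d|.
Radius of convergence: R = |1 − z₀| = |-4| = 4 (distance from z₀ to the singularity z = 1).

c_0 = -1/4, c_1 = 1/16; R = 4.


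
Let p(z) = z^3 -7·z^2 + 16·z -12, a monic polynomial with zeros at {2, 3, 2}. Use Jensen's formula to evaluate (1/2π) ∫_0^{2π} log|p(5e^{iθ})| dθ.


Zeros: 2, 2, 3; r = 5.
Inside |z| < r: 2, 2, 3. Outside (|z| ≥ r): ∅.
p(0) = -12, so log|p(0)| = log(12) = 2.4849.
Apply Jensen: I(r) = log|p(0)| + Σ_k log(r/|z_k|), summed over zeros inside |z| < r.
  log(r/|z_k|) for z_k = 2: log(5/2) = 0.9163
  log(r/|z_k|) for z_k = 3: log(5/3) = 0.5108
  log(r/|z_k|) for z_k = 2: log(5/2) = 0.9163
Sum over inside zeros: 2.3434.
I(r) = log|p(0)| + (inside sum) = 2.4849 + 2.3434 = 4.8283.
Closed form (all zeros inside, monic): I(r) = n·log(r) = 3·log(5) = 4.8283. ✓

I(r) ≈ 4.8283.


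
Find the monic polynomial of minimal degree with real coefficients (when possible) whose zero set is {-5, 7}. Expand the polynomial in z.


The polynomial is p(z) = ∏_{α ∈ S} (z − α), where S = {-5, 7}.
Expanding the product yields: p(z) = z^2 -2·z -35.
The resulting polynomial has degree 2 and real coefficients as required.

p(z) = z^2 -2·z -35.


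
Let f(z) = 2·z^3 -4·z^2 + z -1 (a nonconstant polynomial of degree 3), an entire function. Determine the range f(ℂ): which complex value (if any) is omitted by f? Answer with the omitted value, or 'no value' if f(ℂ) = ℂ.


Little Picard bounds the complement of f(ℂ) to at most one point.
For every w ∈ ℂ, the equation p(z) − w = 0 is a nonconstant polynomial in z and hence has at least one root by the fundamental theorem of algebra. So p is surjective onto ℂ, omitting no value.

Omitted value: no value.


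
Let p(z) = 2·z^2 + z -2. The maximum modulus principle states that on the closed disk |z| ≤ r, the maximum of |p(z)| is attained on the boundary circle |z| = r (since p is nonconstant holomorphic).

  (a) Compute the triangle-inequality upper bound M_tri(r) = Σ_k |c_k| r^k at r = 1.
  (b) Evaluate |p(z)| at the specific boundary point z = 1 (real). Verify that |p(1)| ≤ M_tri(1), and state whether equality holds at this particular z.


Coefficients: c_0 = -2, c_1 = 1, c_2 = 2. Radius r = 1.
Part (a). Triangle bound: M_tri(r) = Σ_k |c_k| r^k
  = |-2|·1^0 + |1|·1^1 + |2|·1^2
  = 2 + 1 + 2 = 5.
This bounds M(r) := max_{|z|=r} |p(z)| from above; equality holds iff all terms c_k z^k can be made to align in phase at a single z on |z|=r.
Part (b). At z = 1 (real, on the circle |z| = r):
  p(1) = (-2)·1^0 + (1)·1^1 + (2)·1^2 = 1.
  |p(1)| = 1.
Check: |p(1)| = 1 ≤ 5 = M_tri(1). ✓ Equality does not hold at z = 1 (the coefficients have mixed signs, so the terms do not all align in phase there).

M_tri(1) = 5; |p(1)| = 1; equality at z=1: no.


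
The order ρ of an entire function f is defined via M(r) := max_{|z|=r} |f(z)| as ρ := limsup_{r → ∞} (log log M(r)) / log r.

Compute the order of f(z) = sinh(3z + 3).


sinh(w) is a linear combination of e^{iw} and e^{−iw} (or e^w, e^{−w} in the hyperbolic case), so |sinh(w)| ≤ e^{|w|}. With w = 3z + 3, |w| ≤ 3|z| + 3 = 3r + 3 on |z| = r, giving M(r) ≤ e^{3r + 3}, so ρ ≤ 1. On a suitable ray (z = it for sin/cos; z = t for sinh/cosh, t real → ∞), |sinh(3z + 3)| grows like e^{3|t|}/2, so ρ ≥ 1. Hence ρ = 1.
Therefore ρ = 1.

Order ρ = 1.


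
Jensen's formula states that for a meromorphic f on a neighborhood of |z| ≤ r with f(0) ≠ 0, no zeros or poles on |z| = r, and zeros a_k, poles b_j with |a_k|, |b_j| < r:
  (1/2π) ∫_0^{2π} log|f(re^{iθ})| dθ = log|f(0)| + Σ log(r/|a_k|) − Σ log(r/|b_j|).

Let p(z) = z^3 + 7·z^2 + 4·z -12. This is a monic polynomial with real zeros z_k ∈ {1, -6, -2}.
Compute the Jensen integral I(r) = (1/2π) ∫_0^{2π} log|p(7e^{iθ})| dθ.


Zeros: -6, -2, 1; r = 7.
Inside |z| < r: -6, -2, 1. Outside (|z| ≥ r): ∅.
p(0) = -12, so log|p(0)| = log(12) = 2.4849.
Apply Jensen: I(r) = log|p(0)| + Σ_k log(r/|z_k|), summed over zeros inside |z| < r.
  log(r/|z_k|) for z_k = 1: log(7/1) = 1.9459
  log(r/|z_k|) for z_k = -6: log(7/6) = 0.1542
  log(r/|z_k|) for z_k = -2: log(7/2) = 1.2528
Sum over inside zeros: 3.3528.
I(r) = log|p(0)| + (inside sum) = 2.4849 + 3.3528 = 5.8377.
Closed form (all zeros inside, monic): I(r) = n·log(r) = 3·log(7) = 5.8377. ✓

I(r) ≈ 5.8377.


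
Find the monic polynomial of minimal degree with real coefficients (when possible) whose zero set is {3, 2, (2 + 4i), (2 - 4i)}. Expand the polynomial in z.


The polynomial is p(z) = ∏_{α ∈ S} (z − α), where S = {3, 2, (2 + 4i), (2 - 4i)}.
Expanding the product yields: p(z) = z^4 -9·z^3 + 46·z^2 -124·z + 120.
Note conjugate pairs combine to real quadratics: (z − (2+4i))(z − (2−4i)) = z² − 4z + 20.
The resulting polynomial has degree 4 and real coefficients as required.

p(z) = z^4 -9·z^3 + 46·z^2 -124·z + 120.


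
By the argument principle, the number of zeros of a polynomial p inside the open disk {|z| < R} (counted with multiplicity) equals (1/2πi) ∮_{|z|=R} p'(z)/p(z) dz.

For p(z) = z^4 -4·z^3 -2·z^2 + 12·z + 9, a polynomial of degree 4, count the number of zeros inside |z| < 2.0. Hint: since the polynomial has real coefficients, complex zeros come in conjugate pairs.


The zeros of p are: -1, 3, -1, 3.
Their magnitudes are: 1, 3, 1, 3.
Zeros with |z| < R = 2.0: -1, -1.
Count = 2.
By the argument principle, (1/2πi) ∮_{|z|=R} p'(z)/p(z) dz equals exactly this count.

Number of zeros inside |z| < 2.0: 2.


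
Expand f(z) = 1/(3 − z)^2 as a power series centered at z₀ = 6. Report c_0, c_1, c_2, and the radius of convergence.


Let w = z − z₀, so z = z₀ + w.
Then 3 − z = 3 − (z₀ + w) = (3 − z₀) − w = -3 − w.
f(z) = 1/(-3 − w)^2 = (1/(-3)^2) · (1 − w/(-3))^{−2}.
By the binomial series (1−u)^{−2} = Σ_{n≥0} C(n+1, 1) u^n for |u|<1, with u = w/(-3):
  c_n = C(n+1, 1) / (-3)^(n+2).
  c_0 = 1/(-3)^2 = 1/9.
  c_1 = 2/(-3)^3 = -2/27.
  c_2 = 3/(-3)^4 = 1/27.
The series is valid for |w/d| < 1, i.e. |z − z₀| < |d|.
Radius of convergence: R = |3 − z₀| = |-3| = 3 (distance from z₀ to the singularity z = 3).

c_0 = 1/9, c_1 = -2/27, c_2 = 1/27; R = 3.


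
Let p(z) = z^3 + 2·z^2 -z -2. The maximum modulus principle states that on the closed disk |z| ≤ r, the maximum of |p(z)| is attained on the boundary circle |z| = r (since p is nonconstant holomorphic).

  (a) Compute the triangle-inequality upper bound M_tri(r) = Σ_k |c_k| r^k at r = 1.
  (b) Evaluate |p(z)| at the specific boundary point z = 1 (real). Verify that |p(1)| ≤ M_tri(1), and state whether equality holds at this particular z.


Coefficients: c_0 = -2, c_1 = -1, c_2 = 2, c_3 = 1. Radius r = 1.
Part (a). Triangle bound: M_tri(r) = Σ_k |c_k| r^k
  = |-2|·1^0 + |-1|·1^1 + |2|·1^2 + |1|·1^3
  = 2 + 1 + 2 + 1 = 6.
This bounds M(r) := max_{|z|=r} |p(z)| from above; equality holds iff all terms c_k z^k can be made to align in phase at a single z on |z|=r.
Part (b). At z = 1 (real, on the circle |z| = r):
  p(1) = (-2)·1^0 + (-1)·1^1 + (2)·1^2 + (1)·1^3 = 0.
  |p(1)| = 0.
Check: |p(1)| = 0 ≤ 6 = M_tri(1). ✓ Equality does not hold at z = 1 (the coefficients have mixed signs, so the terms do not all align in phase there).

M_tri(1) = 6; |p(1)| = 0; equality at z=1: no.


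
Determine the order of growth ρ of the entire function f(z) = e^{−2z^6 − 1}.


|e^{−2z^6 − 1}| = e^{Re(-2·z^6) + -1} ≤ e^{2|z|^6 + -1} = e^{2r^6 + -1} on |z| = r, so ρ ≤ 6. Choosing z on |z|=r so that -2·z^6 is real positive (always possible by picking arg z appropriately) gives |f(z)| = e^{2r^6 + -1}, matching the bound. The additive constant -1 does not affect log log M(r) ~ 6·log r. Hence ρ = 6.
Therefore ρ = 6.

Order ρ = 6.


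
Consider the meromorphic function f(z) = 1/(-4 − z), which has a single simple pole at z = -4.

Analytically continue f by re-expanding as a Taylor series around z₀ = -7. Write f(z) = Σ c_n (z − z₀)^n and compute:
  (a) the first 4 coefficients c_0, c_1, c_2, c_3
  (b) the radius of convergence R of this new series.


Let w = z − z₀, so z = z₀ + w.
Then -4 − z = -4 − (z₀ + w) = (-4 − z₀) − w = 3 − w.
f(z) = 1/(3 − w) = (1/(3)) · 1/(1 − w/(3)) = Σ_{n≥0} w^n / (3)^(n+1).
So c_n = 1/(3)^(n+1):
  c_0 = 1/(3)^1 = 1/3.
  c_1 = 1/(3)^2 = 1/9.
  c_2 = 1/(3)^3 = 1/27.
  c_3 = 1/(3)^4 = 1/81.
The series is valid for |w/d| < 1, i.e. |z − z₀| < |d|.
Radius of convergence: R = |-4 − z₀| = |3| = 3 (distance from z₀ to the singularity z = -4).

c_0 = 1/3, c_1 = 1/9, c_2 = 1/27, c_3 = 1/81; R = 3.


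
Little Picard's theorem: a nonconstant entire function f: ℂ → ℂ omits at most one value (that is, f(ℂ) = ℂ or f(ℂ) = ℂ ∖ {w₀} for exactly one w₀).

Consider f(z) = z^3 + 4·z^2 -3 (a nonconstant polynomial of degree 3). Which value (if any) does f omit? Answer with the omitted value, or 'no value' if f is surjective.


Little Picard bounds the complement of f(ℂ) to at most one point.
For every w ∈ ℂ, the equation p(z) − w = 0 is a nonconstant polynomial in z and hence has at least one root by the fundamental theorem of algebra. So p is surjective onto ℂ, omitting no value.

Omitted value: no value.


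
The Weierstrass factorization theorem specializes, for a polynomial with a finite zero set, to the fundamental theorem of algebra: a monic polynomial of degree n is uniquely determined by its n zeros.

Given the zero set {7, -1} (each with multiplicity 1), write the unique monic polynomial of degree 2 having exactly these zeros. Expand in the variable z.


The polynomial is p(z) = ∏_{α ∈ S} (z − α), where S = {7, -1}.
Expanding the product yields: p(z) = z^2 -6·z -7.
The resulting polynomial has degree 2 and real coefficients as required.

p(z) = z^2 -6·z -7.


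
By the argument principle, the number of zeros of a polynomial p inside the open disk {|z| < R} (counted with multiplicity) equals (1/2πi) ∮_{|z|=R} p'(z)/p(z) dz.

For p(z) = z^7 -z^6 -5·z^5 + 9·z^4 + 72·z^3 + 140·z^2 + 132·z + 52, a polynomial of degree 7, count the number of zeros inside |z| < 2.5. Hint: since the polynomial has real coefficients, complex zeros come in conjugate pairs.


The zeros of p are: (3 + 2i), (3 - 2i), -1, (-1 + 1i), (-1 - 1i), (-1 + 1i), (-1 - 1i).
Their magnitudes are: 3.606, 3.606, 1, 1.414, 1.414, 1.414, 1.414.
Zeros with |z| < R = 2.5: -1, (-1 + 1i), (-1 - 1i), (-1 + 1i), (-1 - 1i).
Count = 5.
By the argument principle, (1/2πi) ∮_{|z|=R} p'(z)/p(z) dz equals exactly this count.

Number of zeros inside |z| < 2.5: 5.


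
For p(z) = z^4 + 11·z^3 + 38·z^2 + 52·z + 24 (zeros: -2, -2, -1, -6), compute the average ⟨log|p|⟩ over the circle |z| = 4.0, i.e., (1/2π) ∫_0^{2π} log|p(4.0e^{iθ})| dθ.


Zeros: -6, -2, -2, -1; r = 4.0.
Inside |z| < r: -2, -2, -1. Outside (|z| ≥ r): -6.
p(0) = 24, so log|p(0)| = log(24) = 3.1781.
Apply Jensen: I(r) = log|p(0)| + Σ_k log(r/|z_k|), summed over zeros inside |z| < r.
  log(r/|z_k|) for z_k = -2: log(4.0/2) = 0.6931
  log(r/|z_k|) for z_k = -2: log(4.0/2) = 0.6931
  log(r/|z_k|) for z_k = -1: log(4.0/1) = 1.3863
  Outside zeros (-6) contribute nothing to the Jensen sum.
Sum over inside zeros: 2.7726.
I(r) = log|p(0)| + (inside sum) = 3.1781 + 2.7726 = 5.9506.
Note: since some zeros are outside |z| ≤ r, the simplified n·log(r) form does NOT apply — only the inside zeros contribute.

I(r) ≈ 5.9506.


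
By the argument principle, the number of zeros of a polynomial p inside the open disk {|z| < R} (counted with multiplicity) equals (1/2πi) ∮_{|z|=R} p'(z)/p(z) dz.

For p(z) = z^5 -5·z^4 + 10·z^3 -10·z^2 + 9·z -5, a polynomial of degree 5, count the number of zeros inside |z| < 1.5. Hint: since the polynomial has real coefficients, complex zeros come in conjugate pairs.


The zeros of p are: (2 + 1i), (2 - 1i), 1, (0 + 1i), (0 - 1i).
Their magnitudes are: 2.236, 2.236, 1, 1, 1.
Zeros with |z| < R = 1.5: 1, (0 + 1i), (0 - 1i).
Count = 3.
By the argument principle, (1/2πi) ∮_{|z|=R} p'(z)/p(z) dz equals exactly this count.

Number of zeros inside |z| < 1.5: 3.


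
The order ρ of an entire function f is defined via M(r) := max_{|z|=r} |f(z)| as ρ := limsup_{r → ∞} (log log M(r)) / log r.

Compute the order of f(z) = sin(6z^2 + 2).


Write sin(w) = (e^{iw} ± e^{−iw})/(2 or 2i), so |sin(w)| ≤ e^{|w|}. With w = 6z^2 + 2, |w| ≤ 6r^2 + 2 on |z|=r, giving M(r) ≤ e^{6r^2 + 2} and ρ ≤ 2. For the lower bound, choose z on |z|=r with 6z^2 purely imaginary of modulus 6r^2; then |sin(6z^2 + 2)| grows like e^{6r^2}/2, so ρ ≥ 2. Hence ρ = 2.
Therefore ρ = 2.

Order ρ = 2.


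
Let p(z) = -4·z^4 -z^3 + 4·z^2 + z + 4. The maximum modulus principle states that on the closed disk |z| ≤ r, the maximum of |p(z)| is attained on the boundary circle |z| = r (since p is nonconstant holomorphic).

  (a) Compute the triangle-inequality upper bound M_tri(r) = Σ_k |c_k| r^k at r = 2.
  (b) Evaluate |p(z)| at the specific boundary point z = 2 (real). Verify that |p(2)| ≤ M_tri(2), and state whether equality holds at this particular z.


Coefficients: c_0 = 4, c_1 = 1, c_2 = 4, c_3 = -1, c_4 = -4. Radius r = 2.
Part (a). Triangle bound: M_tri(r) = Σ_k |c_k| r^k
  = |4|·2^0 + |1|·2^1 + |4|·2^2 + |-1|·2^3 + |-4|·2^4
  = 4 + 2 + 16 + 8 + 64 = 94.
This bounds M(r) := max_{|z|=r} |p(z)| from above; equality holds iff all terms c_k z^k can be made to align in phase at a single z on |z|=r.
Part (b). At z = 2 (real, on the circle |z| = r):
  p(2) = (4)·2^0 + (1)·2^1 + (4)·2^2 + (-1)·2^3 + (-4)·2^4 = -50.
  |p(2)| = 50.
Check: |p(2)| = 50 ≤ 94 = M_tri(2). ✓ Equality does not hold at z = 2 (the coefficients have mixed signs, so the terms do not all align in phase there).

M_tri(2) = 94; |p(2)| = 50; equality at z=2: no.


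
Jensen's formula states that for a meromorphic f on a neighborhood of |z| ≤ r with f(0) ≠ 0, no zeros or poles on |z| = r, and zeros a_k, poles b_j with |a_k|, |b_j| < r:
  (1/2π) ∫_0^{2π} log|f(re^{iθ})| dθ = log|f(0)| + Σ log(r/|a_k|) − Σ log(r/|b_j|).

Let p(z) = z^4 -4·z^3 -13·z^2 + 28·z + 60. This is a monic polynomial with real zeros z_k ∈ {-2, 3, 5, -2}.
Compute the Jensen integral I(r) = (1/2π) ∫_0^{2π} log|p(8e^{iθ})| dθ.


Zeros: -2, -2, 3, 5; r = 8.
Inside |z| < r: -2, -2, 3, 5. Outside (|z| ≥ r): ∅.
p(0) = 60, so log|p(0)| = log(60) = 4.0943.
Apply Jensen: I(r) = log|p(0)| + Σ_k log(r/|z_k|), summed over zeros inside |z| < r.
  log(r/|z_k|) for z_k = -2: log(8/2) = 1.3863
  log(r/|z_k|) for z_k = 3: log(8/3) = 0.9808
  log(r/|z_k|) for z_k = 5: log(8/5) = 0.4700
  log(r/|z_k|) for z_k = -2: log(8/2) = 1.3863
Sum over inside zeros: 4.2234.
I(r) = log|p(0)| + (inside sum) = 4.0943 + 4.2234 = 8.3178.
Closed form (all zeros inside, monic): I(r) = n·log(r) = 4·log(8) = 8.3178. ✓

I(r) ≈ 8.3178.


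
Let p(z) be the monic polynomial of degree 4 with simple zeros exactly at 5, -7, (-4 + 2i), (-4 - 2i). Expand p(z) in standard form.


The polynomial is p(z) = ∏_{α ∈ S} (z − α), where S = {5, -7, (-4 + 2i), (-4 - 2i)}.
Expanding the product yields: p(z) = z^4 + 10·z^3 + z^2 -240·z -700.
Note conjugate pairs combine to real quadratics: (z − (-4+2i))(z − (-4−2i)) = z² + 8z + 20.
The resulting polynomial has degree 4 and real coefficients as required.

p(z) = z^4 + 10·z^3 + z^2 -240·z -700.


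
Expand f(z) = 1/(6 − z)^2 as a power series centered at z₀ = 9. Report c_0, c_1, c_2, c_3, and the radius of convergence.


Let w = z − z₀, so z = z₀ + w.
Then 6 − z = 6 − (z₀ + w) = (6 − z₀) − w = -3 − w.
f(z) = 1/(-3 − w)^2 = (1/(-3)^2) · (1 − w/(-3))^{−2}.
By the binomial series (1−u)^{−2} = Σ_{n≥0} C(n+1, 1) u^n for |u|<1, with u = w/(-3):
  c_n = C(n+1, 1) / (-3)^(n+2).
  c_0 = 1/(-3)^2 = 1/9.
  c_1 = 2/(-3)^3 = -2/27.
  c_2 = 3/(-3)^4 = 1/27.
  c_3 = 4/(-3)^5 = -4/243.
The series is valid for |w/d| < 1, i.e. |z − z₀| < |d|.
Radius of convergence: R = |6 − z₀| = |-3| = 3 (distance from z₀ to the singularity z = 6).

c_0 = 1/9, c_1 = -2/27, c_2 = 1/27, c_3 = -4/243; R = 3.


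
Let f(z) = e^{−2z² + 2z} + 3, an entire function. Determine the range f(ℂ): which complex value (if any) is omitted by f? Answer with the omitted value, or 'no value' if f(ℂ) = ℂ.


Little Picard bounds the complement of f(ℂ) to at most one point.
The exponent g(z) = −2z² + 2z is a nonconstant polynomial, hence surjective onto ℂ. So e^{g(z)} takes every value in {e^w : w ∈ ℂ} = ℂ ∖ {0}. Adding 3 shifts the range to ℂ ∖ {3}. f omits exactly 3.

Omitted value: 3.


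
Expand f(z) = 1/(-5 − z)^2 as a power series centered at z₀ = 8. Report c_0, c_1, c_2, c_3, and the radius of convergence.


Let w = z − z₀, so z = z₀ + w.
Then -5 − z = -5 − (z₀ + w) = (-5 − z₀) − w = -13 − w.
f(z) = 1/(-13 − w)^2 = (1/(-13)^2) · (1 − w/(-13))^{−2}.
By the binomial series (1−u)^{−2} = Σ_{n≥0} C(n+1, 1) u^n for |u|<1, with u = w/(-13):
  c_n = C(n+1, 1) / (-13)^(n+2).
  c_0 = 1/(-13)^2 = 1/169.
  c_1 = 2/(-13)^3 = -2/2197.
  c_2 = 3/(-13)^4 = 3/28561.
  c_3 = 4/(-13)^5 = -4/371293.
The series is valid for |w/d| < 1, i.e. |z − z₀| < |d|.
Radius of convergence: R = |-5 − z₀| = |-13| = 13 (distance from z₀ to the singularity z = -5).

c_0 = 1/169, c_1 = -2/2197, c_2 = 3/28561, c_3 = -4/371293; R = 13.


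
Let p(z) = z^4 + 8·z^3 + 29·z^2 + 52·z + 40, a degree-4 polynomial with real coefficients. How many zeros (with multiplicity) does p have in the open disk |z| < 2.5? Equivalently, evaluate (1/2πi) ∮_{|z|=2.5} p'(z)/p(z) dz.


The zeros of p are: (-2 + 1i), (-2 - 1i), (-2 + 2i), (-2 - 2i).
Their magnitudes are: 2.236, 2.236, 2.828, 2.828.
Zeros with |z| < R = 2.5: (-2 + 1i), (-2 - 1i).
Count = 2.
By the argument principle, (1/2πi) ∮_{|z|=R} p'(z)/p(z) dz equals exactly this count.

Number of zeros inside |z| < 2.5: 2.


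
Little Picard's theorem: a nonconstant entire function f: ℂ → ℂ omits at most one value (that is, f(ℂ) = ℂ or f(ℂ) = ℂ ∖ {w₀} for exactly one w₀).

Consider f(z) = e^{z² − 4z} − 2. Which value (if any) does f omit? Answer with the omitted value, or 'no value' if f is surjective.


Little Picard bounds the complement of f(ℂ) to at most one point.
The exponent g(z) = z² − 4z is a nonconstant polynomial, hence surjective onto ℂ. So e^{g(z)} takes every value in {e^w : w ∈ ℂ} = ℂ ∖ {0}. Adding -2 shifts the range to ℂ ∖ {-2}. f omits exactly -2.

Omitted value: -2.


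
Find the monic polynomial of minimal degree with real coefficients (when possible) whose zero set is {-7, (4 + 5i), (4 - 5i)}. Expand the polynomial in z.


The polynomial is p(z) = ∏_{α ∈ S} (z − α), where S = {-7, (4 + 5i), (4 - 5i)}.
Expanding the product yields: p(z) = z^3 -z^2 -15·z + 287.
Note conjugate pairs combine to real quadratics: (z − (4+5i))(z − (4−5i)) = z² − 8z + 41.
The resulting polynomial has degree 3 and real coefficients as required.

p(z) = z^3 -z^2 -15·z + 287.
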